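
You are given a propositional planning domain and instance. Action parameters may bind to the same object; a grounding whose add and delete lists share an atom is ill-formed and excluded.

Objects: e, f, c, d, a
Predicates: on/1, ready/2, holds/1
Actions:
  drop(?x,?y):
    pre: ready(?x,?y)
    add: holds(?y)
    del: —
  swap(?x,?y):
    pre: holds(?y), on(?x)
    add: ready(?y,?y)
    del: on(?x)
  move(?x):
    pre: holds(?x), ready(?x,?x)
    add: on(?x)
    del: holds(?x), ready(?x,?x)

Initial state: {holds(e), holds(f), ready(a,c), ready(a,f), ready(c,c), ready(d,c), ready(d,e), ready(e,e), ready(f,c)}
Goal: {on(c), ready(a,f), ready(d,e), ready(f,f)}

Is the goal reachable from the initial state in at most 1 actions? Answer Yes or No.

1. drop(f,c)  →  {holds(c), holds(e), holds(f), ready(a,c), ready(a,f), ready(c,c), ready(d,c), ready(d,e), ready(e,e), ready(f,c)}
2. move(e)  →  {holds(c), holds(f), on(e), ready(a,c), ready(a,f), ready(c,c), ready(d,c), ready(d,e), ready(f,c)}
3. swap(e,f)  →  {holds(c), holds(f), ready(a,c), ready(a,f), ready(c,c), ready(d,c), ready(d,e), ready(f,c), ready(f,f)}
4. move(c)  →  {holds(f), on(c), ready(a,c), ready(a,f), ready(d,c), ready(d,e), ready(f,c), ready(f,f)}
optimal plan length = 4; 4 > 1

No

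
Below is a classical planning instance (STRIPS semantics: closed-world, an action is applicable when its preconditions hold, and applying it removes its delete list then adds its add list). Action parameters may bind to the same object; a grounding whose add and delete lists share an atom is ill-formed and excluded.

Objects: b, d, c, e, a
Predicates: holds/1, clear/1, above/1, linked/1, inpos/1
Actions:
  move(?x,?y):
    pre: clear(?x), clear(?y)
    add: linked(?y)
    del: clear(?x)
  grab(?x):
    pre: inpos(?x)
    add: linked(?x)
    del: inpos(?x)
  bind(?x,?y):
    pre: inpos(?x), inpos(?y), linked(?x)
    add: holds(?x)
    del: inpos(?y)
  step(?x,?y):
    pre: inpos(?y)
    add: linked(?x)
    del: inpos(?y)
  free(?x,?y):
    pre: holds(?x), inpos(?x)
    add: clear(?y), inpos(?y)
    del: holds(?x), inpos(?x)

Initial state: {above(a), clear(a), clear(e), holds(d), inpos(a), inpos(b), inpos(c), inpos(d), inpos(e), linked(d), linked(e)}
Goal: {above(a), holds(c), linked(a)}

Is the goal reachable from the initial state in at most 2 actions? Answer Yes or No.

No

1. move(e,a)  →  {above(a), clear(a), holds(d), inpos(a), inpos(b), inpos(c), inpos(d), inpos(e), linked(a), linked(d), linked(e)}
2. step(c,b)  →  {above(a), clear(a), holds(d), inpos(a), inpos(c), inpos(d), inpos(e), linked(a), linked(c), linked(d), linked(e)}
3. bind(c,d)  →  {above(a), clear(a), holds(c), holds(d), inpos(a), inpos(c), inpos(e), linked(a), linked(c), linked(d), linked(e)}
optimal plan length = 3; 3 > 2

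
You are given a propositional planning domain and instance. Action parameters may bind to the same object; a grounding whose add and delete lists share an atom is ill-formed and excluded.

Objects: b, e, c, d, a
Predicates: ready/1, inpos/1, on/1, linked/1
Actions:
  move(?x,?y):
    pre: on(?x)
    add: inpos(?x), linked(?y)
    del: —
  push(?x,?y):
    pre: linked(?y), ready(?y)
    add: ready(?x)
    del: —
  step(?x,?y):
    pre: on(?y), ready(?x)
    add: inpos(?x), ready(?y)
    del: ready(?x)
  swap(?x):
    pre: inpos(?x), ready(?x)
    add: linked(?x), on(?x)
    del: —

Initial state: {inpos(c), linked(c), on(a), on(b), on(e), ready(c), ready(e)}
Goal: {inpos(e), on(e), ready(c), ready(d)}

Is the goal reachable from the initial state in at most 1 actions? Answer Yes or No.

1. move(e,b)  →  {inpos(c), inpos(e), linked(b), linked(c), on(a), on(b), on(e), ready(c), ready(e)}
2. push(d,c)  →  {inpos(c), inpos(e), linked(b), linked(c), on(a), on(b), on(e), ready(c), ready(d), ready(e)}
optimal plan length = 2; 2 > 1

No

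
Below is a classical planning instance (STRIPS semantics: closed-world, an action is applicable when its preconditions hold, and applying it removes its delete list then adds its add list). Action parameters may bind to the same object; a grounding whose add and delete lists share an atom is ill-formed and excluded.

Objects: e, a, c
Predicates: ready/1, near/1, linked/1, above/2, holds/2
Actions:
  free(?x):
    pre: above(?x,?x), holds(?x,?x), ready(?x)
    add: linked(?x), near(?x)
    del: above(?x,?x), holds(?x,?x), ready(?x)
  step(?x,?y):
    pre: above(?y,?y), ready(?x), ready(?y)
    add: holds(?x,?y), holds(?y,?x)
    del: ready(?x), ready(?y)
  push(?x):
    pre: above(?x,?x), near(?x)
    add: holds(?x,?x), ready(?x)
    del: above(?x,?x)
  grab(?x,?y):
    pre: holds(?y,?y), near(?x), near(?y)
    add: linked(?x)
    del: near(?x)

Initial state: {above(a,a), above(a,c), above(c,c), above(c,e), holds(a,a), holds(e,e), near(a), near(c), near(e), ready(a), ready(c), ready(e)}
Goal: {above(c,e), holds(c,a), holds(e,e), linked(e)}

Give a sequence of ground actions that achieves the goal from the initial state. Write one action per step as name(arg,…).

1. step(a,c)  →  {above(a,a), above(a,c), above(c,c), above(c,e), holds(a,a), holds(a,c), holds(c,a), holds(e,e), near(a), near(c), near(e), ready(e)}
2. grab(e,e)  →  {above(a,a), above(a,c), above(c,c), above(c,e), holds(a,a), holds(a,c), holds(c,a), holds(e,e), linked(e), near(a), near(c), ready(e)}

step(a,c); grab(e,e)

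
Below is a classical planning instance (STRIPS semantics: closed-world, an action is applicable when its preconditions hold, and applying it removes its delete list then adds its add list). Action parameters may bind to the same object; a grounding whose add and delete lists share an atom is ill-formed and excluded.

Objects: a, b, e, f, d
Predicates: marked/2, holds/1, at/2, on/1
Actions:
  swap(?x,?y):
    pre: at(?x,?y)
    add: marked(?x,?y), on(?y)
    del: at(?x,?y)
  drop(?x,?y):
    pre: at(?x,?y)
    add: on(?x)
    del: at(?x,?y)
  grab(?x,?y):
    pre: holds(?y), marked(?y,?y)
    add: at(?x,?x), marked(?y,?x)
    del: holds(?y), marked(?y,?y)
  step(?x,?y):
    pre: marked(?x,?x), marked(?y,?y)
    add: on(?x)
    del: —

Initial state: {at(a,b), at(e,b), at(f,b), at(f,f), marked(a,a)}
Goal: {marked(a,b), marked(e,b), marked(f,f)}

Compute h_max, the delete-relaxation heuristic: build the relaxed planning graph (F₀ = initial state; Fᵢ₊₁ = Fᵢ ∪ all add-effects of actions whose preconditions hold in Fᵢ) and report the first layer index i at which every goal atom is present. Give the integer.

1

F0 = init (5 atoms)
F1 = F0 ∪ {marked(a,b), marked(e,b), marked(f,b), marked(f,f), on(a), on(b), on(e), on(f)}  (13 atoms)
goal ⊆ F1  ⇒  h_max = 1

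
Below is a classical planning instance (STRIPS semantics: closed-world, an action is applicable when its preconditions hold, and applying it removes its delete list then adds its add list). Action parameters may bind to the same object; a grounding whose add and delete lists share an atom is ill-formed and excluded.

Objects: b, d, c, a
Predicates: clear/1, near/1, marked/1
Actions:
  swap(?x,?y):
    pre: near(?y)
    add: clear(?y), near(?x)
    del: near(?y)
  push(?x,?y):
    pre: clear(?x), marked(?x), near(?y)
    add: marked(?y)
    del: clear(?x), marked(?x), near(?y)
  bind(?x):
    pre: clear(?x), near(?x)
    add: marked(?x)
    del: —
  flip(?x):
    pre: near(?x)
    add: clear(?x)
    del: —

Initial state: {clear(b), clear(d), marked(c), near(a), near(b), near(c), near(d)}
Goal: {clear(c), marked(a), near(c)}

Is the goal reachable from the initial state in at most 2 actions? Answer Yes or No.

1. bind(b)  →  {clear(b), clear(d), marked(b), marked(c), near(a), near(b), near(c), near(d)}
2. push(b,a)  →  {clear(d), marked(a), marked(c), near(b), near(c), near(d)}
3. flip(c)  →  {clear(c), clear(d), marked(a), marked(c), near(b), near(c), near(d)}
optimal plan length = 3; 3 > 2

No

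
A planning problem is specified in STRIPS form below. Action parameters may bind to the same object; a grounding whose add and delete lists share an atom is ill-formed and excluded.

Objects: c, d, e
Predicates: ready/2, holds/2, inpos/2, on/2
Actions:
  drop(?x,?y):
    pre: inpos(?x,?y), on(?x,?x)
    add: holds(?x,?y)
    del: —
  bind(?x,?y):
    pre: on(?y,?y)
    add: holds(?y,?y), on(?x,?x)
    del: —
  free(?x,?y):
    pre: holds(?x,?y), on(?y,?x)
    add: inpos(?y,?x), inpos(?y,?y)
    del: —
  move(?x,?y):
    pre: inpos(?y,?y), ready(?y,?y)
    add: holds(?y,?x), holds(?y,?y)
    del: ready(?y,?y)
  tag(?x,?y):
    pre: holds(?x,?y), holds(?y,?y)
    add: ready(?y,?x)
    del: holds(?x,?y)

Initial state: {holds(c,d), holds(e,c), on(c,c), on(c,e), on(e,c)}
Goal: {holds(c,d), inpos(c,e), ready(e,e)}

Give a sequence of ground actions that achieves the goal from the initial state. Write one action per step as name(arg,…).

1. bind(e,c)  →  {holds(c,c), holds(c,d), holds(e,c), on(c,c), on(c,e), on(e,c), on(e,e)}
2. bind(c,e)  →  {holds(c,c), holds(c,d), holds(e,c), holds(e,e), on(c,c), on(c,e), on(e,c), on(e,e)}
3. free(e,c)  →  {holds(c,c), holds(c,d), holds(e,c), holds(e,e), inpos(c,c), inpos(c,e), on(c,c), on(c,e), on(e,c), on(e,e)}
4. tag(e,e)  →  {holds(c,c), holds(c,d), holds(e,c), inpos(c,c), inpos(c,e), on(c,c), on(c,e), on(e,c), on(e,e), ready(e,e)}

bind(e,c); bind(c,e); free(e,c); tag(e,e)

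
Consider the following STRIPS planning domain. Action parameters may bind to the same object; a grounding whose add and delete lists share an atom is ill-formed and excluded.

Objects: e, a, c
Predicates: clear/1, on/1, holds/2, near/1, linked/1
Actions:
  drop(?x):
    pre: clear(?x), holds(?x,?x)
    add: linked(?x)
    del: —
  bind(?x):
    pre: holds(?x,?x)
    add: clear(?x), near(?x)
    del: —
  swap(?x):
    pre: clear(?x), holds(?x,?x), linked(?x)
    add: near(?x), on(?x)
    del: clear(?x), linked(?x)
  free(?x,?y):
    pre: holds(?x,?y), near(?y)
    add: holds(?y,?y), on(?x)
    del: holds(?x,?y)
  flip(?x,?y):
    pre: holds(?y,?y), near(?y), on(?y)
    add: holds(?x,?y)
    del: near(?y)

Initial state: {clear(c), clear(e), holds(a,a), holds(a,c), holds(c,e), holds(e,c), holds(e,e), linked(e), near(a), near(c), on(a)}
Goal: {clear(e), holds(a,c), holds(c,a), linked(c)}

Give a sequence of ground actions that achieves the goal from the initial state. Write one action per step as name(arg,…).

free(e,c); drop(c); flip(c,a)

1. free(e,c)  →  {clear(c), clear(e), holds(a,a), holds(a,c), holds(c,c), holds(c,e), holds(e,e), linked(e), near(a), near(c), on(a), on(e)}
2. drop(c)  →  {clear(c), clear(e), holds(a,a), holds(a,c), holds(c,c), holds(c,e), holds(e,e), linked(c), linked(e), near(a), near(c), on(a), on(e)}
3. flip(c,a)  →  {clear(c), clear(e), holds(a,a), holds(a,c), holds(c,a), holds(c,c), holds(c,e), holds(e,e), linked(c), linked(e), near(c), on(a), on(e)}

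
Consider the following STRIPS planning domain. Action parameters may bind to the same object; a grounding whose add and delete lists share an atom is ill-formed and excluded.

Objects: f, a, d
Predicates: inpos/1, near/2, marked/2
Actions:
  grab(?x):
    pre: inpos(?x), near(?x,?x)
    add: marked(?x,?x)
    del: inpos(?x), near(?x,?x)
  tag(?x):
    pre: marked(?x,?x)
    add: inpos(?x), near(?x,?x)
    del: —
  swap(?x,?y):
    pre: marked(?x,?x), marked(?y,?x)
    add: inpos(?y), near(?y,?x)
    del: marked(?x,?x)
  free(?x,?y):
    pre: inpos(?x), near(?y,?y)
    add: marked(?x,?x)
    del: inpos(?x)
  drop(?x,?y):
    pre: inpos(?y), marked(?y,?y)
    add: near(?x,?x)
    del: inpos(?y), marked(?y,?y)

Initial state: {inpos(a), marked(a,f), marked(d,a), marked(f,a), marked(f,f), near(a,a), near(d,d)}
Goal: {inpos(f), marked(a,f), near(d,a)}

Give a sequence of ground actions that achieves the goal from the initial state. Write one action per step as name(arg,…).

grab(a); tag(f); swap(a,d)

1. grab(a)  →  {marked(a,a), marked(a,f), marked(d,a), marked(f,a), marked(f,f), near(d,d)}
2. tag(f)  →  {inpos(f), marked(a,a), marked(a,f), marked(d,a), marked(f,a), marked(f,f), near(d,d), near(f,f)}
3. swap(a,d)  →  {inpos(d), inpos(f), marked(a,f), marked(d,a), marked(f,a), marked(f,f), near(d,a), near(d,d), near(f,f)}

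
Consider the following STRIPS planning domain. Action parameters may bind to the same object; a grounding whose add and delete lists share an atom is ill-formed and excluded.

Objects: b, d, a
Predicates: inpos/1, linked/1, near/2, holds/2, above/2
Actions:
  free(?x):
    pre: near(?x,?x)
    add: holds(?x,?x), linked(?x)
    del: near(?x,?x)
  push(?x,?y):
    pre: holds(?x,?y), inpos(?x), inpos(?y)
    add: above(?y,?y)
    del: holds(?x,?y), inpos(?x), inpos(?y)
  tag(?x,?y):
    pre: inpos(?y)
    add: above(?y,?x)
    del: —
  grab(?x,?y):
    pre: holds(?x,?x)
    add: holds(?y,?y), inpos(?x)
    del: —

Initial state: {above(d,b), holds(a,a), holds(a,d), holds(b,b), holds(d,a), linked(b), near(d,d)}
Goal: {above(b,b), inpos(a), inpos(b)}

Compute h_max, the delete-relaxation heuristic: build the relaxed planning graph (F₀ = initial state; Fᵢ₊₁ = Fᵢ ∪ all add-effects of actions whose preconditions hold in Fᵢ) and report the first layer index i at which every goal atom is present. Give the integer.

2

F0 = init (7 atoms)
F1 = F0 ∪ {holds(d,d), inpos(a), inpos(b), linked(d)}  (11 atoms)
F2 = F1 ∪ {above(a,a), above(a,b), above(a,d), above(b,a), above(b,b), above(b,d), inpos(d)}  (18 atoms)
goal ⊆ F2  ⇒  h_max = 2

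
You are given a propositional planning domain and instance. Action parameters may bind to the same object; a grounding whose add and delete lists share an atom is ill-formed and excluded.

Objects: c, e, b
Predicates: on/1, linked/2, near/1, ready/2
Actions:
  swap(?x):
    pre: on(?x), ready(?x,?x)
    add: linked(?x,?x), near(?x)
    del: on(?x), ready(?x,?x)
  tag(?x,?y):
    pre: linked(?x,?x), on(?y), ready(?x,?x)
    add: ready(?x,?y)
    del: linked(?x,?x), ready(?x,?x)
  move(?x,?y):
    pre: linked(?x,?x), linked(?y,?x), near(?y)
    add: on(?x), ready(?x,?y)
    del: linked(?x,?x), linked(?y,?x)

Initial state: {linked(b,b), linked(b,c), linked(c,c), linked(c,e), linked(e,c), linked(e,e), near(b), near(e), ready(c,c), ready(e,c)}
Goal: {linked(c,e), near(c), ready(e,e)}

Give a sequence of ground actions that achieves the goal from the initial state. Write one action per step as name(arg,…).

1. move(c,e)  →  {linked(b,b), linked(b,c), linked(c,e), linked(e,e), near(b), near(e), on(c), ready(c,c), ready(c,e), ready(e,c)}
2. swap(c)  →  {linked(b,b), linked(b,c), linked(c,c), linked(c,e), linked(e,e), near(b), near(c), near(e), ready(c,e), ready(e,c)}
3. move(e,e)  →  {linked(b,b), linked(b,c), linked(c,c), linked(c,e), near(b), near(c), near(e), on(e), ready(c,e), ready(e,c), ready(e,e)}

move(c,e); swap(c); move(e,e)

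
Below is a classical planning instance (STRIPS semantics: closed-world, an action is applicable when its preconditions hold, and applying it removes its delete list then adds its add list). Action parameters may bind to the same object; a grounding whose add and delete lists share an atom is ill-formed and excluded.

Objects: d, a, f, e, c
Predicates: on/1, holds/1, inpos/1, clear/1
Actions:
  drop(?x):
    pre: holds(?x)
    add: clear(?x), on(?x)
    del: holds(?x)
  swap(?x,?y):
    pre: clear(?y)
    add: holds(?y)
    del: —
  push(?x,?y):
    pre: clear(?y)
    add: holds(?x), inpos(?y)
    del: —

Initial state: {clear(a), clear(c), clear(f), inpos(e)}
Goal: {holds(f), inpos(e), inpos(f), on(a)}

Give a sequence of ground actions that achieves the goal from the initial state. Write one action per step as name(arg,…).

swap(d,a); drop(a); push(f,f)

1. swap(d,a)  →  {clear(a), clear(c), clear(f), holds(a), inpos(e)}
2. drop(a)  →  {clear(a), clear(c), clear(f), inpos(e), on(a)}
3. push(f,f)  →  {clear(a), clear(c), clear(f), holds(f), inpos(e), inpos(f), on(a)}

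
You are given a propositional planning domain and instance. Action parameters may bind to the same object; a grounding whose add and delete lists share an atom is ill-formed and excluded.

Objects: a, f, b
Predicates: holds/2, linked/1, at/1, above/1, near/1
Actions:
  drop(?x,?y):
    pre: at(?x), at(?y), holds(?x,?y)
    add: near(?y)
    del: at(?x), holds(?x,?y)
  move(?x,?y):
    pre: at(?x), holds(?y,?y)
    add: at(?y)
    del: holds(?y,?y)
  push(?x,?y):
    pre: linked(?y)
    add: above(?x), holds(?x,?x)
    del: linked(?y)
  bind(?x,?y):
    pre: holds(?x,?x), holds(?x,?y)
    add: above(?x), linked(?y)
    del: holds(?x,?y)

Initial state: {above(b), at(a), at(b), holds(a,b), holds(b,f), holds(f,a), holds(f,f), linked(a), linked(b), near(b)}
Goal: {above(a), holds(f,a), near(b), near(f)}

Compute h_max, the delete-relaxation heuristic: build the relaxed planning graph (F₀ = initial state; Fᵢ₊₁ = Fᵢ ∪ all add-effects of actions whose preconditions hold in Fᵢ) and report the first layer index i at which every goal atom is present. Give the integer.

2

F0 = init (10 atoms)
F1 = F0 ∪ {above(a), above(f), at(f), holds(a,a), holds(b,b), linked(f)}  (16 atoms)
F2 = F1 ∪ {near(a), near(f)}  (18 atoms)
goal ⊆ F2  ⇒  h_max = 2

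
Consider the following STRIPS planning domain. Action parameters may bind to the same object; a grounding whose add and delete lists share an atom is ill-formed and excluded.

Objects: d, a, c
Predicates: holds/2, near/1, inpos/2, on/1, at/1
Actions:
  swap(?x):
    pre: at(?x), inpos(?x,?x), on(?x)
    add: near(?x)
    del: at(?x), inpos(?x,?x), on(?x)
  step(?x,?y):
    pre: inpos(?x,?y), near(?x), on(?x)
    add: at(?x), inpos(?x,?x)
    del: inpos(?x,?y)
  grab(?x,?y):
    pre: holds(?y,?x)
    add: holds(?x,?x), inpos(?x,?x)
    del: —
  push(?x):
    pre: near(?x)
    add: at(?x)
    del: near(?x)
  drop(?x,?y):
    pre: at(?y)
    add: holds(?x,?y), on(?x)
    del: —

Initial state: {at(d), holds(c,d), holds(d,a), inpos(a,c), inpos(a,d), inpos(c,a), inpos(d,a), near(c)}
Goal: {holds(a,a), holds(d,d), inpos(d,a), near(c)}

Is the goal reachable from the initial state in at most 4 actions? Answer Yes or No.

1. grab(d,c)  →  {at(d), holds(c,d), holds(d,a), holds(d,d), inpos(a,c), inpos(a,d), inpos(c,a), inpos(d,a), inpos(d,d), near(c)}
2. grab(a,d)  →  {at(d), holds(a,a), holds(c,d), holds(d,a), holds(d,d), inpos(a,a), inpos(a,c), inpos(a,d), inpos(c,a), inpos(d,a), inpos(d,d), near(c)}
optimal plan length = 2; 2 ≤ 4

Yes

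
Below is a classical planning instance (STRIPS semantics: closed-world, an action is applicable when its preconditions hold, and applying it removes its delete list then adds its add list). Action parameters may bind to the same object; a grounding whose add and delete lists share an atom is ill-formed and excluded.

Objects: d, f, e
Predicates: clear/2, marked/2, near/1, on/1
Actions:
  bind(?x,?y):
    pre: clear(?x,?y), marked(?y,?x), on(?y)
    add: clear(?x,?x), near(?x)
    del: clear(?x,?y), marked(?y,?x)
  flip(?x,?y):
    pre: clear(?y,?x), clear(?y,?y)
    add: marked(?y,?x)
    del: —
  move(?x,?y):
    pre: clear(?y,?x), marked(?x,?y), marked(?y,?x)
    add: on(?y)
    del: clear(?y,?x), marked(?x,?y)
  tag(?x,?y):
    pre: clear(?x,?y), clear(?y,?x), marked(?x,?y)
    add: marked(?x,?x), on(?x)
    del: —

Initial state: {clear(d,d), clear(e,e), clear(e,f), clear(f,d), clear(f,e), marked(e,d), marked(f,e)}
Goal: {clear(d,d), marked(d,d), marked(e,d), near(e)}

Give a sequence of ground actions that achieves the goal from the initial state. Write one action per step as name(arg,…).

1. flip(d,d)  →  {clear(d,d), clear(e,e), clear(e,f), clear(f,d), clear(f,e), marked(d,d), marked(e,d), marked(f,e)}
2. tag(f,e)  →  {clear(d,d), clear(e,e), clear(e,f), clear(f,d), clear(f,e), marked(d,d), marked(e,d), marked(f,e), marked(f,f), on(f)}
3. bind(e,f)  →  {clear(d,d), clear(e,e), clear(f,d), clear(f,e), marked(d,d), marked(e,d), marked(f,f), near(e), on(f)}

flip(d,d); tag(f,e); bind(e,f)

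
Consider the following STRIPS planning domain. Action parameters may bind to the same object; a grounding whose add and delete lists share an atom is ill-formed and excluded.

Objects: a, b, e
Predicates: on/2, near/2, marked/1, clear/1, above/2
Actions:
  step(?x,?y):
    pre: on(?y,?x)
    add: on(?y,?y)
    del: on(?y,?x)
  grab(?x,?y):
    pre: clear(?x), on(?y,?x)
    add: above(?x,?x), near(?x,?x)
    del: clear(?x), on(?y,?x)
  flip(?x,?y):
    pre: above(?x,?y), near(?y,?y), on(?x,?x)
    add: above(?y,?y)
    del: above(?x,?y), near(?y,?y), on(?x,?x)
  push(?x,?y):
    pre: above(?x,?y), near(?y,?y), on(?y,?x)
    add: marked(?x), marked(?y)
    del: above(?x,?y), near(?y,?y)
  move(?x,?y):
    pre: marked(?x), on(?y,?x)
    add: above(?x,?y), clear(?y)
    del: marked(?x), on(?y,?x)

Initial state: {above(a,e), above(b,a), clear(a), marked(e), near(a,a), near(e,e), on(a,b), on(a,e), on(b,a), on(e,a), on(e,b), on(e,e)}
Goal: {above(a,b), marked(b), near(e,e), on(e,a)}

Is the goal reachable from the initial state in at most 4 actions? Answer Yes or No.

Yes

1. push(b,a)  →  {above(a,e), clear(a), marked(a), marked(b), marked(e), near(e,e), on(a,b), on(a,e), on(b,a), on(e,a), on(e,b), on(e,e)}
2. move(a,b)  →  {above(a,b), above(a,e), clear(a), clear(b), marked(b), marked(e), near(e,e), on(a,b), on(a,e), on(e,a), on(e,b), on(e,e)}
optimal plan length = 2; 2 ≤ 4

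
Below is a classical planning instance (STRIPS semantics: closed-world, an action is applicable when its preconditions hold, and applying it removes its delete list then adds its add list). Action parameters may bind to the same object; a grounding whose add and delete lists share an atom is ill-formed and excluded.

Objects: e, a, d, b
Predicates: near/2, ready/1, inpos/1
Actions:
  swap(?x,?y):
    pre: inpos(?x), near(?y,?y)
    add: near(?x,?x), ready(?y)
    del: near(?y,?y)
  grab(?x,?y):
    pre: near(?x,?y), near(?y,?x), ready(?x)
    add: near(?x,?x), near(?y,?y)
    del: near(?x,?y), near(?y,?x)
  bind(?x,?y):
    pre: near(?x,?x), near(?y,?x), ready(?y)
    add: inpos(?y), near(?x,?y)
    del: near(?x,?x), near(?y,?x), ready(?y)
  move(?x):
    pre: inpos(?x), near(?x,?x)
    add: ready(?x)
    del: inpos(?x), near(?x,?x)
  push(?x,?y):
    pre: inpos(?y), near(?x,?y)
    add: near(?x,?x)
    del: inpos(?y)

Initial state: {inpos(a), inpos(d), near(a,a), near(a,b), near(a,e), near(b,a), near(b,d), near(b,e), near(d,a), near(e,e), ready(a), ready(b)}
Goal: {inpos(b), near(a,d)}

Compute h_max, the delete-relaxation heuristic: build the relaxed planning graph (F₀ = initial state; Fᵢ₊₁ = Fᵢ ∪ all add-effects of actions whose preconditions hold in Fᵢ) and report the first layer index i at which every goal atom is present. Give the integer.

3

F0 = init (12 atoms)
F1 = F0 ∪ {inpos(b), near(b,b), near(d,d), near(e,a), near(e,b), ready(e)}  (18 atoms)
F2 = F1 ∪ {inpos(e), near(d,b), ready(d)}  (21 atoms)
F3 = F2 ∪ {near(a,d)}  (22 atoms)
goal ⊆ F3  ⇒  h_max = 3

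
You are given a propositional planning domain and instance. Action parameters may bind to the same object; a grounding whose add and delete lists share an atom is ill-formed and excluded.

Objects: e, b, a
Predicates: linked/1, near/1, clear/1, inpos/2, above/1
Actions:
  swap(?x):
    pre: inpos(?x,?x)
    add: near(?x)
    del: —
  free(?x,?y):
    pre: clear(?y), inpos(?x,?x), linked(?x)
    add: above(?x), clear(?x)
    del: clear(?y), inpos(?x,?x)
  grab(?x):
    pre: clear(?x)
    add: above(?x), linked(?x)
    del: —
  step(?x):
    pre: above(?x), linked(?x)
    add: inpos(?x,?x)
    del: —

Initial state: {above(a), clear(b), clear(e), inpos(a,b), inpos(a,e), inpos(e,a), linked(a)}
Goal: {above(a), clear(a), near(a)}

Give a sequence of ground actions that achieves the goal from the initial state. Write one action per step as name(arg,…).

step(a); swap(a); free(a,e)

1. step(a)  →  {above(a), clear(b), clear(e), inpos(a,a), inpos(a,b), inpos(a,e), inpos(e,a), linked(a)}
2. swap(a)  →  {above(a), clear(b), clear(e), inpos(a,a), inpos(a,b), inpos(a,e), inpos(e,a), linked(a), near(a)}
3. free(a,e)  →  {above(a), clear(a), clear(b), inpos(a,b), inpos(a,e), inpos(e,a), linked(a), near(a)}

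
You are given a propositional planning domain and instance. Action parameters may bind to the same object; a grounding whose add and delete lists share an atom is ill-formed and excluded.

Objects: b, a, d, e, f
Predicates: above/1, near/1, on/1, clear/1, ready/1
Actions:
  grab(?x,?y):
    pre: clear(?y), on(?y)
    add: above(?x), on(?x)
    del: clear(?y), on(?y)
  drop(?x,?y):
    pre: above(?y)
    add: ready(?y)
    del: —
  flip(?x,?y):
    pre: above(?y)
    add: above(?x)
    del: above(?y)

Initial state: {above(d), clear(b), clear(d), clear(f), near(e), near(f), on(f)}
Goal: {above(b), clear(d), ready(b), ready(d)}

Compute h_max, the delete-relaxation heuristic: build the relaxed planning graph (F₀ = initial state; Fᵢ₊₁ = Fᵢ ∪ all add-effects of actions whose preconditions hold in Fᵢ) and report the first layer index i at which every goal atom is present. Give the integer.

2

F0 = init (7 atoms)
F1 = F0 ∪ {above(a), above(b), above(e), above(f), on(a), on(b), on(d), on(e), ready(d)}  (16 atoms)
F2 = F1 ∪ {ready(a), ready(b), ready(e), ready(f)}  (20 atoms)
goal ⊆ F2  ⇒  h_max = 2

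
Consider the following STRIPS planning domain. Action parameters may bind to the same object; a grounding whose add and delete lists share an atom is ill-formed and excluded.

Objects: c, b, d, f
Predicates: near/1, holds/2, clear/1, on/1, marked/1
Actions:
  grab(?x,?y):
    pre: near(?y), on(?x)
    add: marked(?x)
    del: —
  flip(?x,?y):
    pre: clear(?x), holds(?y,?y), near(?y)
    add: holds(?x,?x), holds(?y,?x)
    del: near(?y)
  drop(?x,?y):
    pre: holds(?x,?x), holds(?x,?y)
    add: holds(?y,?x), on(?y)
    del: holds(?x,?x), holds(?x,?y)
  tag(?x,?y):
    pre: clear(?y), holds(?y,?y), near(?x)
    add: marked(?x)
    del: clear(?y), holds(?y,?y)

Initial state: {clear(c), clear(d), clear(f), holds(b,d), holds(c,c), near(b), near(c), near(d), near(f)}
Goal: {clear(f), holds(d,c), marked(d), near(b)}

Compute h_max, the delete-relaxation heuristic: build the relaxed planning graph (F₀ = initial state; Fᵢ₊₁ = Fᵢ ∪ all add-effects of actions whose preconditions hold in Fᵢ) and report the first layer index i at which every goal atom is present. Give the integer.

2

F0 = init (9 atoms)
F1 = F0 ∪ {holds(c,d), holds(c,f), holds(d,d), holds(f,f), marked(b), marked(c), marked(d), marked(f)}  (17 atoms)
F2 = F1 ∪ {holds(d,c), holds(d,f), holds(f,c), holds(f,d), on(d), on(f)}  (23 atoms)
goal ⊆ F2  ⇒  h_max = 2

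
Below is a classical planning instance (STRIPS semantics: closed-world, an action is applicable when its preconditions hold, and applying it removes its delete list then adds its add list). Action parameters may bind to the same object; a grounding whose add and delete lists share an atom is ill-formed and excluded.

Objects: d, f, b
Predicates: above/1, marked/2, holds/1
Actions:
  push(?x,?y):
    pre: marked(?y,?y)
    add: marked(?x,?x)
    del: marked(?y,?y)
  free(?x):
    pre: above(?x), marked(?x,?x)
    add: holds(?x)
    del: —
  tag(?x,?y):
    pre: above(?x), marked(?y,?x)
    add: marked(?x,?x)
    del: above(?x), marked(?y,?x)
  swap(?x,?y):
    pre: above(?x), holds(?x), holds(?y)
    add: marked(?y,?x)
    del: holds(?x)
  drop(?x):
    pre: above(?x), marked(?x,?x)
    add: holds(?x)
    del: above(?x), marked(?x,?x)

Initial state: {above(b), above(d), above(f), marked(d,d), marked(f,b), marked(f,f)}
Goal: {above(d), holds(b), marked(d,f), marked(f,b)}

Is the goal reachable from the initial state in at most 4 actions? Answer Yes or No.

No

1. free(d)  →  {above(b), above(d), above(f), holds(d), marked(d,d), marked(f,b), marked(f,f)}
2. push(b,d)  →  {above(b), above(d), above(f), holds(d), marked(b,b), marked(f,b), marked(f,f)}
3. free(f)  →  {above(b), above(d), above(f), holds(d), holds(f), marked(b,b), marked(f,b), marked(f,f)}
4. free(b)  →  {above(b), above(d), above(f), holds(b), holds(d), holds(f), marked(b,b), marked(f,b), marked(f,f)}
5. swap(f,d)  →  {above(b), above(d), above(f), holds(b), holds(d), marked(b,b), marked(d,f), marked(f,b), marked(f,f)}
optimal plan length = 5; 5 > 4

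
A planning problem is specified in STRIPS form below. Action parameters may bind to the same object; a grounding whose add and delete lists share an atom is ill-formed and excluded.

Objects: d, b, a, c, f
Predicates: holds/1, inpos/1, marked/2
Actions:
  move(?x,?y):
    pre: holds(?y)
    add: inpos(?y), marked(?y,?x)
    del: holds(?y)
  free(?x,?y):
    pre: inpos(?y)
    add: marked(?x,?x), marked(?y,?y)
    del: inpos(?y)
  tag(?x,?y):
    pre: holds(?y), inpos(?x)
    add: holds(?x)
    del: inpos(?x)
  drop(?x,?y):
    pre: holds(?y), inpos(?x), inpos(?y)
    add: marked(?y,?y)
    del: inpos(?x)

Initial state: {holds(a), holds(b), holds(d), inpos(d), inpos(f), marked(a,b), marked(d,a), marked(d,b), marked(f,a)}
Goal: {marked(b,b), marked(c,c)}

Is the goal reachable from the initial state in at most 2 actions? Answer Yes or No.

Yes

1. move(d,b)  →  {holds(a), holds(d), inpos(b), inpos(d), inpos(f), marked(a,b), marked(b,d), marked(d,a), marked(d,b), marked(f,a)}
2. free(c,b)  →  {holds(a), holds(d), inpos(d), inpos(f), marked(a,b), marked(b,b), marked(b,d), marked(c,c), marked(d,a), marked(d,b), marked(f,a)}
optimal plan length = 2; 2 ≤ 2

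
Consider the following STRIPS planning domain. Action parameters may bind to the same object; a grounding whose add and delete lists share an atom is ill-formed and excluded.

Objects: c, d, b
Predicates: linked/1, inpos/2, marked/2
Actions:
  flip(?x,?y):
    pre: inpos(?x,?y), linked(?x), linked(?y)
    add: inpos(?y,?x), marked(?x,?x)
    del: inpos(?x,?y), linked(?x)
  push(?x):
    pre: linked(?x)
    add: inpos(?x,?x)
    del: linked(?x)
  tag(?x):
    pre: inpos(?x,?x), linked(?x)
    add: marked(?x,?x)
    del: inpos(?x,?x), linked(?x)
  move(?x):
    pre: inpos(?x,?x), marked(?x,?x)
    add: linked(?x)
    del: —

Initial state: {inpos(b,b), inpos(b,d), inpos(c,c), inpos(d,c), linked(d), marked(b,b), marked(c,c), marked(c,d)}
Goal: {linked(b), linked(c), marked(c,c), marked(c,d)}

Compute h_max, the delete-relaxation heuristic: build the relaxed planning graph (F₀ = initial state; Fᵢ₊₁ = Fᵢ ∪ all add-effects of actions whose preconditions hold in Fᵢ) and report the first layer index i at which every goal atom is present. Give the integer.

F0 = init (8 atoms)
F1 = F0 ∪ {inpos(d,d), linked(b), linked(c)}  (11 atoms)
goal ⊆ F1  ⇒  h_max = 1

1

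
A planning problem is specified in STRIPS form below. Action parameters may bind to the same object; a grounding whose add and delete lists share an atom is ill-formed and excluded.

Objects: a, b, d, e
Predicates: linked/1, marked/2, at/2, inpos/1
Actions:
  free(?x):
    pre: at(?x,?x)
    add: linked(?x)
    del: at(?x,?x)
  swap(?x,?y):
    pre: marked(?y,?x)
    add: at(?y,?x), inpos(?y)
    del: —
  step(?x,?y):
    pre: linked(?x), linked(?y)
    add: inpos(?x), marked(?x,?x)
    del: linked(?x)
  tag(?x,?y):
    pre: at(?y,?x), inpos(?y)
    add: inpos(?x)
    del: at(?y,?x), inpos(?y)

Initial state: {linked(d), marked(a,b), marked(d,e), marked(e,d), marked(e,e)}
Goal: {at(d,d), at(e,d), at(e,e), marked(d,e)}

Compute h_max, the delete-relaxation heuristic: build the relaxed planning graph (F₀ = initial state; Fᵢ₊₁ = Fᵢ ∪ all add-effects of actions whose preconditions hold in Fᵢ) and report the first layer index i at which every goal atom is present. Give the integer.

F0 = init (5 atoms)
F1 = F0 ∪ {at(a,b), at(d,e), at(e,d), at(e,e), inpos(a), inpos(d), inpos(e), marked(d,d)}  (13 atoms)
F2 = F1 ∪ {at(d,d), inpos(b), linked(e)}  (16 atoms)
goal ⊆ F2  ⇒  h_max = 2

2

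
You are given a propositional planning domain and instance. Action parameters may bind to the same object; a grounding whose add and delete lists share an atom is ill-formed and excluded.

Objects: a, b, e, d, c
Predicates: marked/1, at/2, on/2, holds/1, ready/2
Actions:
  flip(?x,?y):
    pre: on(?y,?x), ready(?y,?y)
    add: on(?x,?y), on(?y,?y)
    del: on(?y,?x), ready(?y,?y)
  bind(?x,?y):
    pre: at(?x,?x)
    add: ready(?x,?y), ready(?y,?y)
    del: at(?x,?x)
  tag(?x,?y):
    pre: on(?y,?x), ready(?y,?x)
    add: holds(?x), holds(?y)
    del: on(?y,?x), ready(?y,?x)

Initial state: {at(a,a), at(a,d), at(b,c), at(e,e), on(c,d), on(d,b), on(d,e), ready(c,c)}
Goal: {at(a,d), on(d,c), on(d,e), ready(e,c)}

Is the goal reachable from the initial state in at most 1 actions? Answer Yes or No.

No

1. flip(d,c)  →  {at(a,a), at(a,d), at(b,c), at(e,e), on(c,c), on(d,b), on(d,c), on(d,e)}
2. bind(e,c)  →  {at(a,a), at(a,d), at(b,c), on(c,c), on(d,b), on(d,c), on(d,e), ready(c,c), ready(e,c)}
optimal plan length = 2; 2 > 1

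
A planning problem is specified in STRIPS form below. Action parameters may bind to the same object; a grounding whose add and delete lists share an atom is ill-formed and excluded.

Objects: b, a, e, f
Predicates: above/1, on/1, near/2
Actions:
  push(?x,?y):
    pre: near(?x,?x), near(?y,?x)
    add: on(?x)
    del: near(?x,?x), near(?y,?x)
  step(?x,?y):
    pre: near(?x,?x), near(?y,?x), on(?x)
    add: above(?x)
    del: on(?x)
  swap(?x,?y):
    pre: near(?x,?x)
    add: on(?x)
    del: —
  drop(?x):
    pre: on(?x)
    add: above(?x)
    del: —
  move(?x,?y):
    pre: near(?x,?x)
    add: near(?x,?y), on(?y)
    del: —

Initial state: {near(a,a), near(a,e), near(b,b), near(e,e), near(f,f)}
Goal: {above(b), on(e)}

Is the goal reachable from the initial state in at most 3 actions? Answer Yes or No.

1. push(b,b)  →  {near(a,a), near(a,e), near(e,e), near(f,f), on(b)}
2. push(e,a)  →  {near(a,a), near(f,f), on(b), on(e)}
3. drop(b)  →  {above(b), near(a,a), near(f,f), on(b), on(e)}
optimal plan length = 3; 3 ≤ 3

Yes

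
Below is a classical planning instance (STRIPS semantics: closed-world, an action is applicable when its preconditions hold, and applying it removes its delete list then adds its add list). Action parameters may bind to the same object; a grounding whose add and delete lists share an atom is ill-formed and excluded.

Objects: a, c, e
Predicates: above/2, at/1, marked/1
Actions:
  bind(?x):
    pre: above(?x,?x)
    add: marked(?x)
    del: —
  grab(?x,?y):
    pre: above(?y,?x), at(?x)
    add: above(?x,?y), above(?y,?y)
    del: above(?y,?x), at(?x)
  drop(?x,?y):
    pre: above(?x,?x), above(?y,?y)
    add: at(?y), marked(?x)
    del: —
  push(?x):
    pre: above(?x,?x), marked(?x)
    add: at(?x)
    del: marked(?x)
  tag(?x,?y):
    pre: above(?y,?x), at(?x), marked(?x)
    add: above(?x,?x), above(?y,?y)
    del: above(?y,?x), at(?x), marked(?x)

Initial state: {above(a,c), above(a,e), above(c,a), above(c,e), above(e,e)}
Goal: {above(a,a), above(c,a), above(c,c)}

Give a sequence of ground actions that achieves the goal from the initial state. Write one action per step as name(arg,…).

drop(e,e); grab(e,a); drop(a,e); grab(e,c)

1. drop(e,e)  →  {above(a,c), above(a,e), above(c,a), above(c,e), above(e,e), at(e), marked(e)}
2. grab(e,a)  →  {above(a,a), above(a,c), above(c,a), above(c,e), above(e,a), above(e,e), marked(e)}
3. drop(a,e)  →  {above(a,a), above(a,c), above(c,a), above(c,e), above(e,a), above(e,e), at(e), marked(a), marked(e)}
4. grab(e,c)  →  {above(a,a), above(a,c), above(c,a), above(c,c), above(e,a), above(e,c), above(e,e), marked(a), marked(e)}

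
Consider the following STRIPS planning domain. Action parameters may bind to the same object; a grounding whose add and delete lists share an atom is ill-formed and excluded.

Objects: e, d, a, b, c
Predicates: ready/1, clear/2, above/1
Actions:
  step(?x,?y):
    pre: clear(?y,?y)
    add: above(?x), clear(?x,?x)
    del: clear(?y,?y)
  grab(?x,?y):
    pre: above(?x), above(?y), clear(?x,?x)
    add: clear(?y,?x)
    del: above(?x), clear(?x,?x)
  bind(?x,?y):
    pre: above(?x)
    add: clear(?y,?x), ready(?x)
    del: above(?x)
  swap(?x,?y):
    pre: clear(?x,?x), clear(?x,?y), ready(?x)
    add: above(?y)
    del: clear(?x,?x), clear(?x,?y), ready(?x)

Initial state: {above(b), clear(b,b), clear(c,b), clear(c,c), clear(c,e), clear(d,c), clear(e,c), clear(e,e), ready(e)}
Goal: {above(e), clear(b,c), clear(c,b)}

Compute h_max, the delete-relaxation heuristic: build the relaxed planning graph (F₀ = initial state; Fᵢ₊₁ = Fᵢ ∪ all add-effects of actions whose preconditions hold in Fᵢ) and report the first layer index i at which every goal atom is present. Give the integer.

F0 = init (9 atoms)
F1 = F0 ∪ {above(a), above(c), above(d), above(e), clear(a,a), clear(a,b), clear(d,b), clear(d,d), clear(e,b), ready(b)}  (19 atoms)
F2 = F1 ∪ {clear(a,c), clear(a,d), clear(a,e), clear(b,a), clear(b,c), clear(b,d), clear(b,e), clear(c,a), clear(c,d), clear(d,a), clear(d,e), clear(e,a), clear(e,d), ready(a), ready(c), ready(d)}  (35 atoms)
goal ⊆ F2  ⇒  h_max = 2

2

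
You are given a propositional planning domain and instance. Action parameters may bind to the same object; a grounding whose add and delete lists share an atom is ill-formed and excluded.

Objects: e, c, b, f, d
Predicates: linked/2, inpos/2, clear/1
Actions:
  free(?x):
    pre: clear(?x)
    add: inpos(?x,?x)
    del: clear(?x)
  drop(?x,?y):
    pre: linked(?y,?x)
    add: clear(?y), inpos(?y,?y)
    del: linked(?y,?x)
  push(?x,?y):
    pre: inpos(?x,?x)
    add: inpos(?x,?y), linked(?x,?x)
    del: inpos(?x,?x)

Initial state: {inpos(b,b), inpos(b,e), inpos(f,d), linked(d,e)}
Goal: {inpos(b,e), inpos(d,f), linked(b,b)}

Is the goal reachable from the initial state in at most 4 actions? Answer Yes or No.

Yes

1. drop(e,d)  →  {clear(d), inpos(b,b), inpos(b,e), inpos(d,d), inpos(f,d)}
2. push(b,e)  →  {clear(d), inpos(b,e), inpos(d,d), inpos(f,d), linked(b,b)}
3. push(d,f)  →  {clear(d), inpos(b,e), inpos(d,f), inpos(f,d), linked(b,b), linked(d,d)}
optimal plan length = 3; 3 ≤ 4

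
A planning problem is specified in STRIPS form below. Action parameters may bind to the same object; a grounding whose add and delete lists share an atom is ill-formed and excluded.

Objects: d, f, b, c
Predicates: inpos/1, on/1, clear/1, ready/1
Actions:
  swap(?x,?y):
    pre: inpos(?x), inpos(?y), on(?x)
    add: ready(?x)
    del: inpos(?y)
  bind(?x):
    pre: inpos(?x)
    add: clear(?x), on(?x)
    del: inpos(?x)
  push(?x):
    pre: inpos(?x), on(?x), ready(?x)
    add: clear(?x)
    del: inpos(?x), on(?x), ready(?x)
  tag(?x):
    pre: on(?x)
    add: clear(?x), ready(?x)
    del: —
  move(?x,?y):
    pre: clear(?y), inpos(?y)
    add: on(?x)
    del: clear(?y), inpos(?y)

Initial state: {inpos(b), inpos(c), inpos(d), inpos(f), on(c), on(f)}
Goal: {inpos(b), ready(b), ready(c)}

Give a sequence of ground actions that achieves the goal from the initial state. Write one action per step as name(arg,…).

1. tag(c)  →  {clear(c), inpos(b), inpos(c), inpos(d), inpos(f), on(c), on(f), ready(c)}
2. move(b,c)  →  {inpos(b), inpos(d), inpos(f), on(b), on(c), on(f), ready(c)}
3. swap(b,d)  →  {inpos(b), inpos(f), on(b), on(c), on(f), ready(b), ready(c)}

tag(c); move(b,c); swap(b,d)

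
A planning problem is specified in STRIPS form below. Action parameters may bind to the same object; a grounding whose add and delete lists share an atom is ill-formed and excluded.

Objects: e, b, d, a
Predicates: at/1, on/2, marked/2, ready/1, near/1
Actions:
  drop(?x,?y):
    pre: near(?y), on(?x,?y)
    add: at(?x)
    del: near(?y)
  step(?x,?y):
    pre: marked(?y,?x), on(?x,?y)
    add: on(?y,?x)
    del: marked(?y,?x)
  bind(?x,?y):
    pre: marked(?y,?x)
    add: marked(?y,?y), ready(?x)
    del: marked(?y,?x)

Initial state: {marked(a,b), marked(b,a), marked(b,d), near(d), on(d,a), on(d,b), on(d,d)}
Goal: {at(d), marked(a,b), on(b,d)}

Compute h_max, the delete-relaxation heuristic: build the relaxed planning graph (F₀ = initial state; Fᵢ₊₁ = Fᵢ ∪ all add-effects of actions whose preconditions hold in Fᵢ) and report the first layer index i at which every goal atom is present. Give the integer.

1

F0 = init (7 atoms)
F1 = F0 ∪ {at(d), marked(a,a), marked(b,b), on(b,d), ready(a), ready(b), ready(d)}  (14 atoms)
goal ⊆ F1  ⇒  h_max = 1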